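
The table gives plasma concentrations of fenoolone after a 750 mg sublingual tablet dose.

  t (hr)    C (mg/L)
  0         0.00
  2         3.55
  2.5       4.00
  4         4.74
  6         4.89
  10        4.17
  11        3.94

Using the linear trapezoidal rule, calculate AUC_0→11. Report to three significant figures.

Trapezoidal AUC_0→11:
  [0→2]: (0.00+3.55)/2 × 2 = 3.55
  [2→2.5]: (3.55+4.00)/2 × 0.5 = 1.8875
  [2.5→4]: (4.00+4.74)/2 × 1.5 = 6.555
  [4→6]: (4.74+4.89)/2 × 2 = 9.63
  [6→10]: (4.89+4.17)/2 × 4 = 18.12
  [10→11]: (4.17+3.94)/2 × 1 = 4.055
  Sum = 43.7975 mg/L·hr

AUC = 43.8 mg/L·hr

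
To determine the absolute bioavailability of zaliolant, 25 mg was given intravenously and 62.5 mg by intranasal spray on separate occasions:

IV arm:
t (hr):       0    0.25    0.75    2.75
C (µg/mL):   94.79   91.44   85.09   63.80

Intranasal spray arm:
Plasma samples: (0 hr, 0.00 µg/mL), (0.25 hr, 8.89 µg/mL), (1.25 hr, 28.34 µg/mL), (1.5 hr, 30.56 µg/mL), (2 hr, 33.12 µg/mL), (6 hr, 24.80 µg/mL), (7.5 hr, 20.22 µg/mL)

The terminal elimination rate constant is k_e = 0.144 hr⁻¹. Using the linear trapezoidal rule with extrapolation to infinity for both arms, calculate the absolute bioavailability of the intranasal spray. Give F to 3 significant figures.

Trapezoidal AUC_0→2.75 (IV):
  [0→0.25]: (94.79+91.44)/2 × 0.25 = 23.27875
  [0.25→0.75]: (91.44+85.09)/2 × 0.5 = 44.1325
  [0.75→2.75]: (85.09+63.80)/2 × 2 = 148.89
  Sum = 216.30125 µg/mL·hr
IV tail: 63.80/0.144 = 443.056; AUC_iv,0→∞ = 216.30125 + 443.056 = 659.35725 µg/mL·hr
Trapezoidal AUC_0→7.5 (intranasal spray):
  [0→0.25]: (0.00+8.89)/2 × 0.25 = 1.11125
  [0.25→1.25]: (8.89+28.34)/2 × 1 = 18.615
  [1.25→1.5]: (28.34+30.56)/2 × 0.25 = 7.3625
  [1.5→2]: (30.56+33.12)/2 × 0.5 = 15.92
  [2→6]: (33.12+24.80)/2 × 4 = 115.84
  [6→7.5]: (24.80+20.22)/2 × 1.5 = 33.765
  Sum = 192.61375 µg/mL·hr
intranasal spray tail: 20.22/0.144 = 140.417; AUC_ev,0→∞ = 192.61375 + 140.417 = 333.03075 µg/mL·hr
F = (AUC_ev/D_ev)/(AUC_iv/D_iv) = (333.03075/62.5)/(659.35725/25) = 5.328492/26.37429 = 0.2020

F = 0.202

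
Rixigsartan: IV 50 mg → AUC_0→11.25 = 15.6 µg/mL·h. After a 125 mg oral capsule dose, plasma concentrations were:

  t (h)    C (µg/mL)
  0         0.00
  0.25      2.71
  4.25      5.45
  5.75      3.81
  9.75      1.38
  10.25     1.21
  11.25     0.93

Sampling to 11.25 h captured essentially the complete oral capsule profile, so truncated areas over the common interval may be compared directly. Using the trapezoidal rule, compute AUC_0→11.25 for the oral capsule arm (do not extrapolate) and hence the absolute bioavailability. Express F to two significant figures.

F = 0.92

Trapezoidal AUC_0→11.25 (oral capsule):
  [0→0.25]: (0.00+2.71)/2 × 0.25 = 0.33875
  [0.25→4.25]: (2.71+5.45)/2 × 4 = 16.32
  [4.25→5.75]: (5.45+3.81)/2 × 1.5 = 6.945
  [5.75→9.75]: (3.81+1.38)/2 × 4 = 10.38
  [9.75→10.25]: (1.38+1.21)/2 × 0.5 = 0.6475
  [10.25→11.25]: (1.21+0.93)/2 × 1 = 1.07
  Sum = 35.70125 µg/mL·h
F = (AUC_ev/D_ev)/(AUC_iv/D_iv) = (35.70125/125)/(15.6/50) = 0.28561/0.312 = 0.9154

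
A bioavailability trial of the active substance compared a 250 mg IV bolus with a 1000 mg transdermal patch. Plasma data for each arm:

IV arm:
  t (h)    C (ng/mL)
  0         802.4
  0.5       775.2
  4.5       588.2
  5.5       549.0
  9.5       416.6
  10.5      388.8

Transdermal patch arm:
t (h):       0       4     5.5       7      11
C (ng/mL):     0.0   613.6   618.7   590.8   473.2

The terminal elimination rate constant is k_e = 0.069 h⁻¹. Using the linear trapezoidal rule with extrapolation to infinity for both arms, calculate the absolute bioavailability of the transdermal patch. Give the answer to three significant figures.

Trapezoidal AUC_0→10.5 (IV):
  [0→0.5]: (802.4+775.2)/2 × 0.5 = 394.4
  [0.5→4.5]: (775.2+588.2)/2 × 4 = 2726.8
  [4.5→5.5]: (588.2+549.0)/2 × 1 = 568.6
  [5.5→9.5]: (549.0+416.6)/2 × 4 = 1931.2
  [9.5→10.5]: (416.6+388.8)/2 × 1 = 402.7
  Sum = 6023.7 ng/mL·h
IV tail: 388.8/0.069 = 5634.783; AUC_iv,0→∞ = 6023.7 + 5634.783 = 11658.483 ng/mL·h
Trapezoidal AUC_0→11 (transdermal patch):
  [0→4]: (0.0+613.6)/2 × 4 = 1227.2
  [4→5.5]: (613.6+618.7)/2 × 1.5 = 924.225
  [5.5→7]: (618.7+590.8)/2 × 1.5 = 907.125
  [7→11]: (590.8+473.2)/2 × 4 = 2128.0
  Sum = 5186.55 ng/mL·h
transdermal patch tail: 473.2/0.069 = 6857.971; AUC_ev,0→∞ = 5186.55 + 6857.971 = 12044.521 ng/mL·h
F = (AUC_ev/D_ev)/(AUC_iv/D_iv) = (12044.521/1000)/(11658.483/250) = 12.044521/46.633932 = 0.2583

F = 0.258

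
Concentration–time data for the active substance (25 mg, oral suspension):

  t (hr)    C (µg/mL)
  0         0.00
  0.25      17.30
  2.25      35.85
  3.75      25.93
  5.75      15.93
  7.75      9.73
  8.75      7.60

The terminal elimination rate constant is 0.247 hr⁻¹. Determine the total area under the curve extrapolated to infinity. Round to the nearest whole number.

Trapezoidal AUC_0→8.75:
  [0→0.25]: (0.00+17.30)/2 × 0.25 = 2.1625
  [0.25→2.25]: (17.30+35.85)/2 × 2 = 53.15
  [2.25→3.75]: (35.85+25.93)/2 × 1.5 = 46.335
  [3.75→5.75]: (25.93+15.93)/2 × 2 = 41.86
  [5.75→7.75]: (15.93+9.73)/2 × 2 = 25.66
  [7.75→8.75]: (9.73+7.60)/2 × 1 = 8.665
  Sum = 177.8325 µg/mL·hr
Extrapolated tail: C_last / k_e = 7.60 / 0.247 = 30.769
AUC_0→∞ = 177.8325 + 30.769 = 208.6015 µg/mL·hr

AUC = 209 µg/mL·hr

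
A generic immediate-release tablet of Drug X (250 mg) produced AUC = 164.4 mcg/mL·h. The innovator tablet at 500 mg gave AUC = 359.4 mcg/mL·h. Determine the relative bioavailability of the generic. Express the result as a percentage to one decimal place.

F_rel = 91.5%

F_rel = (AUC_test/D_test) / (AUC_ref/D_ref)
      = (164.4/250) / (359.4/500)
      = 0.6576 / 0.7188 = 0.9149 = 91.49%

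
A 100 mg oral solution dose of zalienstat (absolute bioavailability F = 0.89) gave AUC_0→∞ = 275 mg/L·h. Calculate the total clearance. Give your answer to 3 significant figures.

CL = F × Dose / AUC_0→∞
   = 0.89 × 100 / 275 = 0.323636 L/h

CL = 0.324 L/h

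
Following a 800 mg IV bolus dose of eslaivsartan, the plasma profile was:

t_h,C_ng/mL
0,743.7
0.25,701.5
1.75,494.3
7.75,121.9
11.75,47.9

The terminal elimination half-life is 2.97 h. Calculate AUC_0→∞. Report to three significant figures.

AUC = 3470 ng/mL·h

Trapezoidal AUC_0→11.75:
  [0→0.25]: (743.7+701.5)/2 × 0.25 = 180.65
  [0.25→1.75]: (701.5+494.3)/2 × 1.5 = 896.85
  [1.75→7.75]: (494.3+121.9)/2 × 6 = 1848.6
  [7.75→11.75]: (121.9+47.9)/2 × 4 = 339.6
  Sum = 3265.7 ng/mL·h
k_e = ln2 / t½ = 0.693147 / 2.97 = 0.2334 h^-1
Extrapolated tail: C_last / k_e = 47.9 / 0.2334 = 205.227
AUC_0→∞ = 3265.7 + 205.227 = 3470.927 ng/mL·h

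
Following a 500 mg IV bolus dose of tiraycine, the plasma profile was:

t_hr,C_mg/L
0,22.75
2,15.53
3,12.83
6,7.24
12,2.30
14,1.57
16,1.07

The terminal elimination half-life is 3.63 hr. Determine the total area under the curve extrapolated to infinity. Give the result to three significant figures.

Trapezoidal AUC_0→16:
  [0→2]: (22.75+15.53)/2 × 2 = 38.28
  [2→3]: (15.53+12.83)/2 × 1 = 14.18
  [3→6]: (12.83+7.24)/2 × 3 = 30.105
  [6→12]: (7.24+2.30)/2 × 6 = 28.62
  [12→14]: (2.30+1.57)/2 × 2 = 3.87
  [14→16]: (1.57+1.07)/2 × 2 = 2.64
  Sum = 117.695 mg/L·hr
k_e = ln2 / t½ = 0.693147 / 3.63 = 0.1909 hr^-1
Extrapolated tail: C_last / k_e = 1.07 / 0.1909 = 5.605
AUC_0→∞ = 117.695 + 5.605 = 123.3 mg/L·hr

AUC = 123 mg/L·hr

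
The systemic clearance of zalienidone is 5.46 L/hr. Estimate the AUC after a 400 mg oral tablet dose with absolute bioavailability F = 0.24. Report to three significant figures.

AUC = 17.6 mg/L·hr

AUC_0→∞ = F × Dose / CL
        = 0.24 × 400 / 5.46 = 17.5824 mg/L·hr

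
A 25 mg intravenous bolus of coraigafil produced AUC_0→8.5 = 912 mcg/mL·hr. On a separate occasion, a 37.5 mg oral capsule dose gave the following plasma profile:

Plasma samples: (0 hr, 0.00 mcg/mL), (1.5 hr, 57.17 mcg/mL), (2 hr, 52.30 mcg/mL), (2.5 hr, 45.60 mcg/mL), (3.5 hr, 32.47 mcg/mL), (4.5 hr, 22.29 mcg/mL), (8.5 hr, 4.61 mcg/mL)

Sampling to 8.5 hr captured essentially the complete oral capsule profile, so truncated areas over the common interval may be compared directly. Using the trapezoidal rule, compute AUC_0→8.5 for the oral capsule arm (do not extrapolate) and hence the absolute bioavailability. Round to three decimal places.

Trapezoidal AUC_0→8.5 (oral capsule):
  [0→1.5]: (0.00+57.17)/2 × 1.5 = 42.8775
  [1.5→2]: (57.17+52.30)/2 × 0.5 = 27.3675
  [2→2.5]: (52.30+45.60)/2 × 0.5 = 24.475
  [2.5→3.5]: (45.60+32.47)/2 × 1 = 39.035
  [3.5→4.5]: (32.47+22.29)/2 × 1 = 27.38
  [4.5→8.5]: (22.29+4.61)/2 × 4 = 53.8
  Sum = 214.935 mcg/mL·hr
F = (AUC_ev/D_ev)/(AUC_iv/D_iv) = (214.935/37.5)/(912/25) = 5.7316/36.48 = 0.1571

F = 0.157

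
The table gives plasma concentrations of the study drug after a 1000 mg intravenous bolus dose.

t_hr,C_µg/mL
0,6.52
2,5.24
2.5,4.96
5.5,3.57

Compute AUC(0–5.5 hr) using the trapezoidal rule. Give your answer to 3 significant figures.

AUC = 27.1 µg/mL·hr

Trapezoidal AUC_0→5.5:
  [0→2]: (6.52+5.24)/2 × 2 = 11.76
  [2→2.5]: (5.24+4.96)/2 × 0.5 = 2.55
  [2.5→5.5]: (4.96+3.57)/2 × 3 = 12.795
  Sum = 27.105 µg/mL·hr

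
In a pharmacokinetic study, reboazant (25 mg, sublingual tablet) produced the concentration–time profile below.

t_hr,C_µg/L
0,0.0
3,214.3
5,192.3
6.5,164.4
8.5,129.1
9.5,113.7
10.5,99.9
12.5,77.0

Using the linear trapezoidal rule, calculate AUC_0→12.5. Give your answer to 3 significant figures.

Trapezoidal AUC_0→12.5:
  [0→3]: (0.0+214.3)/2 × 3 = 321.45
  [3→5]: (214.3+192.3)/2 × 2 = 406.6
  [5→6.5]: (192.3+164.4)/2 × 1.5 = 267.525
  [6.5→8.5]: (164.4+129.1)/2 × 2 = 293.5
  [8.5→9.5]: (129.1+113.7)/2 × 1 = 121.4
  [9.5→10.5]: (113.7+99.9)/2 × 1 = 106.8
  [10.5→12.5]: (99.9+77.0)/2 × 2 = 176.9
  Sum = 1694.175 µg/L·hr

AUC = 1690 µg/L·hr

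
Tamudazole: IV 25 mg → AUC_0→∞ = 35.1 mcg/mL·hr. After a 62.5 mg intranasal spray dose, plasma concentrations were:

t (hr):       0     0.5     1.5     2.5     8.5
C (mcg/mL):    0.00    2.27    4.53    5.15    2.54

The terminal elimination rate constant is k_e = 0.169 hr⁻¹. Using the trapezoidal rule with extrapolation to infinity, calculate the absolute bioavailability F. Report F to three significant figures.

Trapezoidal AUC_0→8.5 (intranasal spray):
  [0→0.5]: (0.00+2.27)/2 × 0.5 = 0.5675
  [0.5→1.5]: (2.27+4.53)/2 × 1 = 3.4
  [1.5→2.5]: (4.53+5.15)/2 × 1 = 4.84
  [2.5→8.5]: (5.15+2.54)/2 × 6 = 23.07
  Sum = 31.8775 mcg/mL·hr
Tail: C_last/k_e = 2.54/0.169 = 15.030
AUC_0→∞ (intranasal spray) = 31.8775 + 15.030 = 46.9075 mcg/mL·hr
F = (AUC_ev/D_ev)/(AUC_iv/D_iv) = (46.9075/62.5)/(35.1/25) = 0.75052/1.404 = 0.5346

F = 0.535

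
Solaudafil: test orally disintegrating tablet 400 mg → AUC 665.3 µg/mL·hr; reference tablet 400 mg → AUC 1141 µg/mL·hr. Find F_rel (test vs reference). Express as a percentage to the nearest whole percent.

F_rel = (AUC_test/D_test) / (AUC_ref/D_ref)
      = (665.3/400) / (1141/400)
      = 1.66325 / 2.8525 = 0.5831 = 58.31%

F_rel = 58%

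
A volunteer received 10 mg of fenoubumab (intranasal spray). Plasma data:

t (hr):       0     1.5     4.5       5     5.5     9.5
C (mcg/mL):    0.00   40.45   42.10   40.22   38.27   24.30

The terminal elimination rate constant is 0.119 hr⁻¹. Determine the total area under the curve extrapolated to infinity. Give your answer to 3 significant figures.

AUC = 524 mcg/mL·hr

Trapezoidal AUC_0→9.5:
  [0→1.5]: (0.00+40.45)/2 × 1.5 = 30.3375
  [1.5→4.5]: (40.45+42.10)/2 × 3 = 123.825
  [4.5→5]: (42.10+40.22)/2 × 0.5 = 20.58
  [5→5.5]: (40.22+38.27)/2 × 0.5 = 19.6225
  [5.5→9.5]: (38.27+24.30)/2 × 4 = 125.14
  Sum = 319.505 mcg/mL·hr
Extrapolated tail: C_last / k_e = 24.30 / 0.119 = 204.202
AUC_0→∞ = 319.505 + 204.202 = 523.707 mcg/mL·hr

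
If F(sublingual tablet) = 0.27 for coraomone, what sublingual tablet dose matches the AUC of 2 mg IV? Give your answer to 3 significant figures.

For equal systemic exposure: F × D_ev = D_iv
D_ev = D_iv / F = 2 / 0.27 = 7.40741 mg

D_sublingual = 7.41 mg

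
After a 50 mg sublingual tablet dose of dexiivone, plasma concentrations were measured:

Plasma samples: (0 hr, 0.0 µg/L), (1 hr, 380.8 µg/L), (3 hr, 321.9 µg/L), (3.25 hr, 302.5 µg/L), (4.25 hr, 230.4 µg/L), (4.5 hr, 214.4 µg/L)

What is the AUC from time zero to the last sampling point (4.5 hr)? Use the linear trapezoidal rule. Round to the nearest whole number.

Trapezoidal AUC_0→4.5:
  [0→1]: (0.0+380.8)/2 × 1 = 190.4
  [1→3]: (380.8+321.9)/2 × 2 = 702.7
  [3→3.25]: (321.9+302.5)/2 × 0.25 = 78.05
  [3.25→4.25]: (302.5+230.4)/2 × 1 = 266.45
  [4.25→4.5]: (230.4+214.4)/2 × 0.25 = 55.6
  Sum = 1293.2 µg/L·hr

AUC = 1293 µg/L·hr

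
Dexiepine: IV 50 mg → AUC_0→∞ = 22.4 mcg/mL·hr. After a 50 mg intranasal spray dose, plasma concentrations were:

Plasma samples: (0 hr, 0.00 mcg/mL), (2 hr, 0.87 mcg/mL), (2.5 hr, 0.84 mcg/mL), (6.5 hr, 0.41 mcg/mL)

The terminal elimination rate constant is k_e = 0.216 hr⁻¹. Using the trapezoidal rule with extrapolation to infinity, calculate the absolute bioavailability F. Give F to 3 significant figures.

F = 0.254

Trapezoidal AUC_0→6.5 (intranasal spray):
  [0→2]: (0.00+0.87)/2 × 2 = 0.87
  [2→2.5]: (0.87+0.84)/2 × 0.5 = 0.4275
  [2.5→6.5]: (0.84+0.41)/2 × 4 = 2.5
  Sum = 3.7975 mcg/mL·hr
Tail: C_last/k_e = 0.41/0.216 = 1.898
AUC_0→∞ (intranasal spray) = 3.7975 + 1.898 = 5.6955 mcg/mL·hr
F = (AUC_ev/D_ev)/(AUC_iv/D_iv) = (5.6955/50)/(22.4/50) = 0.11391/0.448 = 0.2543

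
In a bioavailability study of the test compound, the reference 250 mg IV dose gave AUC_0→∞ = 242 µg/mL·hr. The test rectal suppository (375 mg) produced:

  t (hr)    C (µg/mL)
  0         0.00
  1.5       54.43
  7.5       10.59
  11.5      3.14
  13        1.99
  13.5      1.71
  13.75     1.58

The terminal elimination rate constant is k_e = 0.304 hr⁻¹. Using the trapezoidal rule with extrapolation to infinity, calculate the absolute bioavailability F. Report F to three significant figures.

F = 0.754

Trapezoidal AUC_0→13.75 (rectal suppository):
  [0→1.5]: (0.00+54.43)/2 × 1.5 = 40.8225
  [1.5→7.5]: (54.43+10.59)/2 × 6 = 195.06
  [7.5→11.5]: (10.59+3.14)/2 × 4 = 27.46
  [11.5→13]: (3.14+1.99)/2 × 1.5 = 3.8475
  [13→13.5]: (1.99+1.71)/2 × 0.5 = 0.925
  [13.5→13.75]: (1.71+1.58)/2 × 0.25 = 0.41125
  Sum = 268.52625 µg/mL·hr
Tail: C_last/k_e = 1.58/0.304 = 5.197
AUC_0→∞ (rectal suppository) = 268.52625 + 5.197 = 273.72325 µg/mL·hr
F = (AUC_ev/D_ev)/(AUC_iv/D_iv) = (273.72325/375)/(242/250) = 0.729929/0.968 = 0.7541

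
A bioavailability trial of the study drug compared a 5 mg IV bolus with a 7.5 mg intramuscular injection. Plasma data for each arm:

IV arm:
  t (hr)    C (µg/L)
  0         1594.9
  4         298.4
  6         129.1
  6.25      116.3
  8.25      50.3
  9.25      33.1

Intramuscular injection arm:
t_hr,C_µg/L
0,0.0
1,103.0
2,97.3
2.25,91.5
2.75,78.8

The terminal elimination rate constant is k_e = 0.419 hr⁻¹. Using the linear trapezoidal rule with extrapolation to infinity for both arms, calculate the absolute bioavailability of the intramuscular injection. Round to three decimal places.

Trapezoidal AUC_0→9.25 (IV):
  [0→4]: (1594.9+298.4)/2 × 4 = 3786.6
  [4→6]: (298.4+129.1)/2 × 2 = 427.5
  [6→6.25]: (129.1+116.3)/2 × 0.25 = 30.675
  [6.25→8.25]: (116.3+50.3)/2 × 2 = 166.6
  [8.25→9.25]: (50.3+33.1)/2 × 1 = 41.7
  Sum = 4453.075 µg/L·hr
IV tail: 33.1/0.419 = 78.998; AUC_iv,0→∞ = 4453.075 + 78.998 = 4532.073 µg/L·hr
Trapezoidal AUC_0→2.75 (intramuscular injection):
  [0→1]: (0.0+103.0)/2 × 1 = 51.5
  [1→2]: (103.0+97.3)/2 × 1 = 100.15
  [2→2.25]: (97.3+91.5)/2 × 0.25 = 23.6
  [2.25→2.75]: (91.5+78.8)/2 × 0.5 = 42.575
  Sum = 217.825 µg/L·hr
intramuscular injection tail: 78.8/0.419 = 188.067; AUC_ev,0→∞ = 217.825 + 188.067 = 405.892 µg/L·hr
F = (AUC_ev/D_ev)/(AUC_iv/D_iv) = (405.892/7.5)/(4532.073/5) = 54.1189/906.4146 = 0.0597

F = 0.060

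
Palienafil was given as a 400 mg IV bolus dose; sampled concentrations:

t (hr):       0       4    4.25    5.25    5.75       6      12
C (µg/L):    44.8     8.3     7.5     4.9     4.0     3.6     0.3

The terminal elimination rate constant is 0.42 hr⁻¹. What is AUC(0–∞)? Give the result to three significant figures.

Trapezoidal AUC_0→12:
  [0→4]: (44.8+8.3)/2 × 4 = 106.2
  [4→4.25]: (8.3+7.5)/2 × 0.25 = 1.975
  [4.25→5.25]: (7.5+4.9)/2 × 1 = 6.2
  [5.25→5.75]: (4.9+4.0)/2 × 0.5 = 2.225
  [5.75→6]: (4.0+3.6)/2 × 0.25 = 0.95
  [6→12]: (3.6+0.3)/2 × 6 = 11.7
  Sum = 129.25 µg/L·hr
Extrapolated tail: C_last / k_e = 0.3 / 0.42 = 0.714
AUC_0→∞ = 129.25 + 0.714 = 129.964 µg/L·hr

AUC = 130 µg/L·hr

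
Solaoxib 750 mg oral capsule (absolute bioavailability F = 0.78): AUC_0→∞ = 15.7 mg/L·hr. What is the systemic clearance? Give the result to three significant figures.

CL = 37.3 L/hr

CL = F × Dose / AUC_0→∞
   = 0.78 × 750 / 15.7 = 37.2611 L/hr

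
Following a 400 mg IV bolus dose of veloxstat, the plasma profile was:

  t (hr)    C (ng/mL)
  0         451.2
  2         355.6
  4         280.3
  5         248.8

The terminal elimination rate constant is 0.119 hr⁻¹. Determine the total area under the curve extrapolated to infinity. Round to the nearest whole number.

AUC = 3798 ng/mL·hr

Trapezoidal AUC_0→5:
  [0→2]: (451.2+355.6)/2 × 2 = 806.8
  [2→4]: (355.6+280.3)/2 × 2 = 635.9
  [4→5]: (280.3+248.8)/2 × 1 = 264.55
  Sum = 1707.25 ng/mL·hr
Extrapolated tail: C_last / k_e = 248.8 / 0.119 = 2090.756
AUC_0→∞ = 1707.25 + 2090.756 = 3798.006 ng/mL·hr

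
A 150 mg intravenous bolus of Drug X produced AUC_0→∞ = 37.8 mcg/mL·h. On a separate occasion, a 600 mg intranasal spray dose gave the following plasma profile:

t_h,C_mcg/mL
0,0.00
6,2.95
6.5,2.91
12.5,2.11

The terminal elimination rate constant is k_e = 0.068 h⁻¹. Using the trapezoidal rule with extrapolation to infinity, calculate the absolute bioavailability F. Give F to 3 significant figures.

F = 0.373

Trapezoidal AUC_0→12.5 (intranasal spray):
  [0→6]: (0.00+2.95)/2 × 6 = 8.85
  [6→6.5]: (2.95+2.91)/2 × 0.5 = 1.465
  [6.5→12.5]: (2.91+2.11)/2 × 6 = 15.06
  Sum = 25.375 mcg/mL·h
Tail: C_last/k_e = 2.11/0.068 = 31.029
AUC_0→∞ (intranasal spray) = 25.375 + 31.029 = 56.404 mcg/mL·h
F = (AUC_ev/D_ev)/(AUC_iv/D_iv) = (56.404/600)/(37.8/150) = 0.0940067/0.252 = 0.3730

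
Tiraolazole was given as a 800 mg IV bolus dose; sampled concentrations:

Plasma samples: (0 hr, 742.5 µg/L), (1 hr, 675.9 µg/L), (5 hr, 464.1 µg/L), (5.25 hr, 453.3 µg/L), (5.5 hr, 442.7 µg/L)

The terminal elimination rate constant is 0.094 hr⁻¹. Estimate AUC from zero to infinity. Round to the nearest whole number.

Trapezoidal AUC_0→5.5:
  [0→1]: (742.5+675.9)/2 × 1 = 709.2
  [1→5]: (675.9+464.1)/2 × 4 = 2280.0
  [5→5.25]: (464.1+453.3)/2 × 0.25 = 114.675
  [5.25→5.5]: (453.3+442.7)/2 × 0.25 = 112.0
  Sum = 3215.875 µg/L·hr
Extrapolated tail: C_last / k_e = 442.7 / 0.094 = 4709.574
AUC_0→∞ = 3215.875 + 4709.574 = 7925.449 µg/L·hr

AUC = 7925 µg/L·hr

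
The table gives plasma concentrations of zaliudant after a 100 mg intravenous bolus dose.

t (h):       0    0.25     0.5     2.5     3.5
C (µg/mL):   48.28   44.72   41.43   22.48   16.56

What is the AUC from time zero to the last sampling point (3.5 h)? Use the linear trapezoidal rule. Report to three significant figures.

AUC = 106 µg/mL·h

Trapezoidal AUC_0→3.5:
  [0→0.25]: (48.28+44.72)/2 × 0.25 = 11.625
  [0.25→0.5]: (44.72+41.43)/2 × 0.25 = 10.76875
  [0.5→2.5]: (41.43+22.48)/2 × 2 = 63.91
  [2.5→3.5]: (22.48+16.56)/2 × 1 = 19.52
  Sum = 105.82375 µg/mL·h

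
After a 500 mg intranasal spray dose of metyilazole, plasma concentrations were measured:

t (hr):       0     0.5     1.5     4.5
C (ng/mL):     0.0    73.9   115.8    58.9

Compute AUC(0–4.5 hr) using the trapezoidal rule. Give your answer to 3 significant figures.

AUC = 375 ng/mL·hr

Trapezoidal AUC_0→4.5:
  [0→0.5]: (0.0+73.9)/2 × 0.5 = 18.475
  [0.5→1.5]: (73.9+115.8)/2 × 1 = 94.85
  [1.5→4.5]: (115.8+58.9)/2 × 3 = 262.05
  Sum = 375.375 ng/mL·hr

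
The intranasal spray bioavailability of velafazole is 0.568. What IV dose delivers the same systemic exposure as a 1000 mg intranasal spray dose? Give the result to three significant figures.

Systemic exposure from an extravascular dose = F × D_ev, so the equivalent IV dose is F × D_ev.
D_iv = F × D_ev = 0.568 × 1000 = 568 mg

D_iv = 568 mg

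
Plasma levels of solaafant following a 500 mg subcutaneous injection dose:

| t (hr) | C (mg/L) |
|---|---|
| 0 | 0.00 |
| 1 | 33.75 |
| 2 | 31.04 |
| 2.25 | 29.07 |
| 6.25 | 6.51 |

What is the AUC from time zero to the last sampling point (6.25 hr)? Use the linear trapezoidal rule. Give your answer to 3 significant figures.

Trapezoidal AUC_0→6.25:
  [0→1]: (0.00+33.75)/2 × 1 = 16.875
  [1→2]: (33.75+31.04)/2 × 1 = 32.395
  [2→2.25]: (31.04+29.07)/2 × 0.25 = 7.51375
  [2.25→6.25]: (29.07+6.51)/2 × 4 = 71.16
  Sum = 127.94375 mg/L·hr

AUC = 128 mg/L·hr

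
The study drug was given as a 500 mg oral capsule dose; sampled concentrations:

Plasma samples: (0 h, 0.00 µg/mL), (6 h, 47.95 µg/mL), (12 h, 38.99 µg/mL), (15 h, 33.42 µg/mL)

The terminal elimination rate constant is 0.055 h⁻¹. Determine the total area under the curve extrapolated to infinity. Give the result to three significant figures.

AUC = 1120 µg/mL·h

Trapezoidal AUC_0→15:
  [0→6]: (0.00+47.95)/2 × 6 = 143.85
  [6→12]: (47.95+38.99)/2 × 6 = 260.82
  [12→15]: (38.99+33.42)/2 × 3 = 108.615
  Sum = 513.285 µg/mL·h
Extrapolated tail: C_last / k_e = 33.42 / 0.055 = 607.636
AUC_0→∞ = 513.285 + 607.636 = 1120.921 µg/mL·h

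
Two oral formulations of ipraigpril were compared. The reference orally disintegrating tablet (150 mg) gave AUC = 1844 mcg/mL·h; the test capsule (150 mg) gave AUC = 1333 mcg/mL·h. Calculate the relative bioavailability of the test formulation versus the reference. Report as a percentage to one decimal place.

F_rel = 72.3%

F_rel = (AUC_test/D_test) / (AUC_ref/D_ref)
      = (1333/150) / (1844/150)
      = 8.88667 / 12.2933 = 0.7229 = 72.29%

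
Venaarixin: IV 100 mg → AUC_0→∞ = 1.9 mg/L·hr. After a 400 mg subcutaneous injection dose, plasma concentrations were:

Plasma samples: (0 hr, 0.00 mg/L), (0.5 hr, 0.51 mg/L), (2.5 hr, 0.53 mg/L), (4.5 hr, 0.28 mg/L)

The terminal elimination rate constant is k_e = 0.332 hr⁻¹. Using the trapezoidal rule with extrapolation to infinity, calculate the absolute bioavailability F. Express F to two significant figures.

F = 0.37

Trapezoidal AUC_0→4.5 (subcutaneous injection):
  [0→0.5]: (0.00+0.51)/2 × 0.5 = 0.1275
  [0.5→2.5]: (0.51+0.53)/2 × 2 = 1.04
  [2.5→4.5]: (0.53+0.28)/2 × 2 = 0.81
  Sum = 1.9775 mg/L·hr
Tail: C_last/k_e = 0.28/0.332 = 0.843
AUC_0→∞ (subcutaneous injection) = 1.9775 + 0.843 = 2.8205 mg/L·hr
F = (AUC_ev/D_ev)/(AUC_iv/D_iv) = (2.8205/400)/(1.9/100) = 0.00705125/0.019 = 0.3711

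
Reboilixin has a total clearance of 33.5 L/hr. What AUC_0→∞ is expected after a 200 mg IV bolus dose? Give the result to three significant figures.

AUC_0→∞ = Dose_iv / CL
        = 200 / 33.5 = 5.97015 mg/L·hr

AUC = 5.97 mg/L·hr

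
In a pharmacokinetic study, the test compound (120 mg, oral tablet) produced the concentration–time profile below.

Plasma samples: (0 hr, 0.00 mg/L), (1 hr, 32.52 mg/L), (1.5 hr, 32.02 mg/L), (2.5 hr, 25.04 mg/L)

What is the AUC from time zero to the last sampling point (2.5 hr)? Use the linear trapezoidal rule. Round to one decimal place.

Trapezoidal AUC_0→2.5:
  [0→1]: (0.00+32.52)/2 × 1 = 16.26
  [1→1.5]: (32.52+32.02)/2 × 0.5 = 16.135
  [1.5→2.5]: (32.02+25.04)/2 × 1 = 28.53
  Sum = 60.925 mg/L·hr

AUC = 60.9 mg/L·hr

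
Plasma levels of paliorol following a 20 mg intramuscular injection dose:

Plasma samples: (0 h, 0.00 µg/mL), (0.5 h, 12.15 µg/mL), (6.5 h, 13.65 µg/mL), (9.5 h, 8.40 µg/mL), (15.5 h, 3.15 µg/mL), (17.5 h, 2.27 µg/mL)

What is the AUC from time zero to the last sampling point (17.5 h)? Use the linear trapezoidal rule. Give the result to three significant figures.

AUC = 154 µg/mL·h

Trapezoidal AUC_0→17.5:
  [0→0.5]: (0.00+12.15)/2 × 0.5 = 3.0375
  [0.5→6.5]: (12.15+13.65)/2 × 6 = 77.4
  [6.5→9.5]: (13.65+8.40)/2 × 3 = 33.075
  [9.5→15.5]: (8.40+3.15)/2 × 6 = 34.65
  [15.5→17.5]: (3.15+2.27)/2 × 2 = 5.42
  Sum = 153.5825 µg/mL·h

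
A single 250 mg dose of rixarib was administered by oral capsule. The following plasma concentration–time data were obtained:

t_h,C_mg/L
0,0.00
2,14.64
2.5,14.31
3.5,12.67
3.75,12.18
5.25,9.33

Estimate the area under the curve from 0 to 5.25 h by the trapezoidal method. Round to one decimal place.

AUC = 54.6 mg/L·h

Trapezoidal AUC_0→5.25:
  [0→2]: (0.00+14.64)/2 × 2 = 14.64
  [2→2.5]: (14.64+14.31)/2 × 0.5 = 7.2375
  [2.5→3.5]: (14.31+12.67)/2 × 1 = 13.49
  [3.5→3.75]: (12.67+12.18)/2 × 0.25 = 3.10625
  [3.75→5.25]: (12.18+9.33)/2 × 1.5 = 16.1325
  Sum = 54.60625 mg/L·h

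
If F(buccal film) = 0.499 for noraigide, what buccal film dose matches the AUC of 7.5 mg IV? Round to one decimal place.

D_buccal = 15.0 mg

For equal systemic exposure: F × D_ev = D_iv
D_ev = D_iv / F = 7.5 / 0.499 = 15.0301 mg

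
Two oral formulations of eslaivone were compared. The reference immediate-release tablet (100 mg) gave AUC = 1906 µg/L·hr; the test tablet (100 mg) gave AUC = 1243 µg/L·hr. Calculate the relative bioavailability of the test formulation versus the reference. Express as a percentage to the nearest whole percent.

F_rel = 65%

F_rel = (AUC_test/D_test) / (AUC_ref/D_ref)
      = (1243/100) / (1906/100)
      = 12.43 / 19.06 = 0.6522 = 65.22%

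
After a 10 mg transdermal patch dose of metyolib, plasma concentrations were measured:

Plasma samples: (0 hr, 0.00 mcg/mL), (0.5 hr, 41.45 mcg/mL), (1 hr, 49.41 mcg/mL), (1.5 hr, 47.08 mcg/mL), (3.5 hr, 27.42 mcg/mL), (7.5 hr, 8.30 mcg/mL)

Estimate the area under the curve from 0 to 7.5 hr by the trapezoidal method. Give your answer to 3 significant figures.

Trapezoidal AUC_0→7.5:
  [0→0.5]: (0.00+41.45)/2 × 0.5 = 10.3625
  [0.5→1]: (41.45+49.41)/2 × 0.5 = 22.715
  [1→1.5]: (49.41+47.08)/2 × 0.5 = 24.1225
  [1.5→3.5]: (47.08+27.42)/2 × 2 = 74.5
  [3.5→7.5]: (27.42+8.30)/2 × 4 = 71.44
  Sum = 203.14 mcg/mL·hr

AUC = 203 mcg/mL·hr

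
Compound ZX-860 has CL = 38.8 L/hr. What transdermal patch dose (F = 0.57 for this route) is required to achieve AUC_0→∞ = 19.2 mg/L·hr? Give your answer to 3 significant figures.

Dose = 1310 mg

Dose = CL × AUC_0→∞ / F
     = 38.8 × 19.2 / 0.57 = 1306.95 mg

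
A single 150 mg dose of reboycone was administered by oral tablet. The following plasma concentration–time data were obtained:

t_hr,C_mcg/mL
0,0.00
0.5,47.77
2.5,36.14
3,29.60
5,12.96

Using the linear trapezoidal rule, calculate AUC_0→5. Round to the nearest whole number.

Trapezoidal AUC_0→5:
  [0→0.5]: (0.00+47.77)/2 × 0.5 = 11.9425
  [0.5→2.5]: (47.77+36.14)/2 × 2 = 83.91
  [2.5→3]: (36.14+29.60)/2 × 0.5 = 16.435
  [3→5]: (29.60+12.96)/2 × 2 = 42.56
  Sum = 154.8475 mcg/mL·hr

AUC = 155 mcg/mL·hr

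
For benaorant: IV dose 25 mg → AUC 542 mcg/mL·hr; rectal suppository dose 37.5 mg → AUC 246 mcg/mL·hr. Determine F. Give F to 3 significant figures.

F = 0.303

F = (AUC_ev / D_ev) / (AUC_iv / D_iv)
  = (246/37.5) / (542/25)
  = 6.56 / 21.68 = 0.3026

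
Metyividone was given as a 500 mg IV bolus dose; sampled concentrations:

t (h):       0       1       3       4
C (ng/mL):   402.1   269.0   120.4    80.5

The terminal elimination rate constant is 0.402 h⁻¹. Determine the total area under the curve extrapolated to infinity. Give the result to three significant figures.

AUC = 1030 ng/mL·h

Trapezoidal AUC_0→4:
  [0→1]: (402.1+269.0)/2 × 1 = 335.55
  [1→3]: (269.0+120.4)/2 × 2 = 389.4
  [3→4]: (120.4+80.5)/2 × 1 = 100.45
  Sum = 825.4 ng/mL·h
Extrapolated tail: C_last / k_e = 80.5 / 0.402 = 200.249
AUC_0→∞ = 825.4 + 200.249 = 1025.649 ng/mL·h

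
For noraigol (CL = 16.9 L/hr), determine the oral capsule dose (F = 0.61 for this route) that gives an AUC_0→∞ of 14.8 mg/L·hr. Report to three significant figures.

Dose = 410 mg

Dose = CL × AUC_0→∞ / F
     = 16.9 × 14.8 / 0.61 = 410.033 mg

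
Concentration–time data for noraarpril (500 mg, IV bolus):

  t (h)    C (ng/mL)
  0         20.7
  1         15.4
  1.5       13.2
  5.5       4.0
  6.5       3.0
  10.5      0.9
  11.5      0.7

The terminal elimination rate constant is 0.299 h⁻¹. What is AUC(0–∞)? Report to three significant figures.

Trapezoidal AUC_0→11.5:
  [0→1]: (20.7+15.4)/2 × 1 = 18.05
  [1→1.5]: (15.4+13.2)/2 × 0.5 = 7.15
  [1.5→5.5]: (13.2+4.0)/2 × 4 = 34.4
  [5.5→6.5]: (4.0+3.0)/2 × 1 = 3.5
  [6.5→10.5]: (3.0+0.9)/2 × 4 = 7.8
  [10.5→11.5]: (0.9+0.7)/2 × 1 = 0.8
  Sum = 71.7 ng/mL·h
Extrapolated tail: C_last / k_e = 0.7 / 0.299 = 2.341
AUC_0→∞ = 71.7 + 2.341 = 74.041 ng/mL·h

AUC = 74.0 ng/mL·h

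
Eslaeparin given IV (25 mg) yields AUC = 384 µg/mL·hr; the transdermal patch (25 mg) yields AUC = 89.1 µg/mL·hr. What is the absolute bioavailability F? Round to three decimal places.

F = (AUC_ev / D_ev) / (AUC_iv / D_iv)
  = (89.1/25) / (384/25)
  = 3.564 / 15.36 = 0.2320

F = 0.232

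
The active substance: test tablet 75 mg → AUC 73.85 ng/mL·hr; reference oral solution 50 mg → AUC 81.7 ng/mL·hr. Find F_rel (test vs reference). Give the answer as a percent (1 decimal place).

F_rel = (AUC_test/D_test) / (AUC_ref/D_ref)
      = (73.85/75) / (81.7/50)
      = 0.984667 / 1.634 = 0.6026 = 60.26%

F_rel = 60.3%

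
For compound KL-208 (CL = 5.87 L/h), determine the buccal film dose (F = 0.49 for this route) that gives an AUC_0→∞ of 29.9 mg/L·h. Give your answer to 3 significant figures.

Dose = CL × AUC_0→∞ / F
     = 5.87 × 29.9 / 0.49 = 358.19 mg

Dose = 358 mg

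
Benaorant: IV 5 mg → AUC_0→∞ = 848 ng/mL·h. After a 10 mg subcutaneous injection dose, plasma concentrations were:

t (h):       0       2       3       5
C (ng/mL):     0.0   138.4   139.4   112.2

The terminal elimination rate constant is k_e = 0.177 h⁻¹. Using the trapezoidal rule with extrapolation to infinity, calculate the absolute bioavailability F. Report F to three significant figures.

Trapezoidal AUC_0→5 (subcutaneous injection):
  [0→2]: (0.0+138.4)/2 × 2 = 138.4
  [2→3]: (138.4+139.4)/2 × 1 = 138.9
  [3→5]: (139.4+112.2)/2 × 2 = 251.6
  Sum = 528.9 ng/mL·h
Tail: C_last/k_e = 112.2/0.177 = 633.898
AUC_0→∞ (subcutaneous injection) = 528.9 + 633.898 = 1162.798 ng/mL·h
F = (AUC_ev/D_ev)/(AUC_iv/D_iv) = (1162.798/10)/(848/5) = 116.2798/169.6 = 0.6856

F = 0.686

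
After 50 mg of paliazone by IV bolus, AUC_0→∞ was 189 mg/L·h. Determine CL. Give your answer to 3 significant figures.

CL = Dose_iv / AUC_0→∞
   = 50 / 189 = 0.26455 L/h

CL = 0.265 L/h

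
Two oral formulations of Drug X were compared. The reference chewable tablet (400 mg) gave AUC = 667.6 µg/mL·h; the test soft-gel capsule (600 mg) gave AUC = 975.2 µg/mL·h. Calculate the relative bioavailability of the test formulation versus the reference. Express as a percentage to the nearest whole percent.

F_rel = 97%

F_rel = (AUC_test/D_test) / (AUC_ref/D_ref)
      = (975.2/600) / (667.6/400)
      = 1.62533 / 1.669 = 0.9738 = 97.38%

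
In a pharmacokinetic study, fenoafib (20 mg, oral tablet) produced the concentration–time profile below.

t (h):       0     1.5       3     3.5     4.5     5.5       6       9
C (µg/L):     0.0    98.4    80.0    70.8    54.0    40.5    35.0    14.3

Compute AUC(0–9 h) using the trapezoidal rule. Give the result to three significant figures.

AUC = 448 µg/L·h

Trapezoidal AUC_0→9:
  [0→1.5]: (0.0+98.4)/2 × 1.5 = 73.8
  [1.5→3]: (98.4+80.0)/2 × 1.5 = 133.8
  [3→3.5]: (80.0+70.8)/2 × 0.5 = 37.7
  [3.5→4.5]: (70.8+54.0)/2 × 1 = 62.4
  [4.5→5.5]: (54.0+40.5)/2 × 1 = 47.25
  [5.5→6]: (40.5+35.0)/2 × 0.5 = 18.875
  [6→9]: (35.0+14.3)/2 × 3 = 73.95
  Sum = 447.775 µg/L·h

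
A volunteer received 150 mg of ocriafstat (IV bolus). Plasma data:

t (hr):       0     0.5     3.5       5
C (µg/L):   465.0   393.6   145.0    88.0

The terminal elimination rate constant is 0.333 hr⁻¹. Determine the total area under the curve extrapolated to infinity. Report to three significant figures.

Trapezoidal AUC_0→5:
  [0→0.5]: (465.0+393.6)/2 × 0.5 = 214.65
  [0.5→3.5]: (393.6+145.0)/2 × 3 = 807.9
  [3.5→5]: (145.0+88.0)/2 × 1.5 = 174.75
  Sum = 1197.3 µg/L·hr
Extrapolated tail: C_last / k_e = 88.0 / 0.333 = 264.264
AUC_0→∞ = 1197.3 + 264.264 = 1461.564 µg/L·hr

AUC = 1460 µg/L·hr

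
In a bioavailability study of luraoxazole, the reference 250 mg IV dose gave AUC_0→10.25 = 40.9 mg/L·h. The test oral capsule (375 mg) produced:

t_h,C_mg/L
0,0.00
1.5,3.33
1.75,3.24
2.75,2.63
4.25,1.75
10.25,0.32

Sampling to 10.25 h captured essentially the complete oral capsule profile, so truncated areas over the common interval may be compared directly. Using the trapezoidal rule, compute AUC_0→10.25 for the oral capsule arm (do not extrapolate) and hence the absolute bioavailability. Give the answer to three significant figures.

F = 0.257

Trapezoidal AUC_0→10.25 (oral capsule):
  [0→1.5]: (0.00+3.33)/2 × 1.5 = 2.4975
  [1.5→1.75]: (3.33+3.24)/2 × 0.25 = 0.82125
  [1.75→2.75]: (3.24+2.63)/2 × 1 = 2.935
  [2.75→4.25]: (2.63+1.75)/2 × 1.5 = 3.285
  [4.25→10.25]: (1.75+0.32)/2 × 6 = 6.21
  Sum = 15.74875 mg/L·h
F = (AUC_ev/D_ev)/(AUC_iv/D_iv) = (15.74875/375)/(40.9/250) = 0.0419967/0.1636 = 0.2567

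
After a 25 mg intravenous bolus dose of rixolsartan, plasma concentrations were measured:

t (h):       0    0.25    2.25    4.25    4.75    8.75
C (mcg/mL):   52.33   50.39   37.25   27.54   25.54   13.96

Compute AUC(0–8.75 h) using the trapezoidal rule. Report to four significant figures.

AUC = 257.5 mcg/mL·h

Trapezoidal AUC_0→8.75:
  [0→0.25]: (52.33+50.39)/2 × 0.25 = 12.84
  [0.25→2.25]: (50.39+37.25)/2 × 2 = 87.64
  [2.25→4.25]: (37.25+27.54)/2 × 2 = 64.79
  [4.25→4.75]: (27.54+25.54)/2 × 0.5 = 13.27
  [4.75→8.75]: (25.54+13.96)/2 × 4 = 79.0
  Sum = 257.54 mcg/mL·h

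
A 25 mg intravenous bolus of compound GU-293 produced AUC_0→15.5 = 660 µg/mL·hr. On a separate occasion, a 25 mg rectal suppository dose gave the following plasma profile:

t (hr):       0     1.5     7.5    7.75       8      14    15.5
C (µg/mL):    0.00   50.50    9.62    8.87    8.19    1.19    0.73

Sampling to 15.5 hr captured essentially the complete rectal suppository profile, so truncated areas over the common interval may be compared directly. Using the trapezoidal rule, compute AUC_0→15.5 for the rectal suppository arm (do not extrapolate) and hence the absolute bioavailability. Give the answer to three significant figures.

F = 0.382

Trapezoidal AUC_0→15.5 (rectal suppository):
  [0→1.5]: (0.00+50.50)/2 × 1.5 = 37.875
  [1.5→7.5]: (50.50+9.62)/2 × 6 = 180.36
  [7.5→7.75]: (9.62+8.87)/2 × 0.25 = 2.31125
  [7.75→8]: (8.87+8.19)/2 × 0.25 = 2.1325
  [8→14]: (8.19+1.19)/2 × 6 = 28.14
  [14→15.5]: (1.19+0.73)/2 × 1.5 = 1.44
  Sum = 252.25875 µg/mL·hr
F = (AUC_ev/D_ev)/(AUC_iv/D_iv) = (252.25875/25)/(660/25) = 10.09035/26.4 = 0.3822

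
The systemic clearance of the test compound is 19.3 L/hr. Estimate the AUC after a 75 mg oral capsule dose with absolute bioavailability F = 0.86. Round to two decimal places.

AUC = 3.34 mg/L·hr

AUC_0→∞ = F × Dose / CL
        = 0.86 × 75 / 19.3 = 3.34197 mg/L·hr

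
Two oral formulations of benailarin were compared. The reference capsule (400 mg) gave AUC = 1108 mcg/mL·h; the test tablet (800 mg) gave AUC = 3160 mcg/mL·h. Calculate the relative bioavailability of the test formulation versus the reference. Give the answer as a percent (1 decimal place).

F_rel = (AUC_test/D_test) / (AUC_ref/D_ref)
      = (3160/800) / (1108/400)
      = 3.95 / 2.77 = 1.4260 = 142.60%

F_rel = 142.6%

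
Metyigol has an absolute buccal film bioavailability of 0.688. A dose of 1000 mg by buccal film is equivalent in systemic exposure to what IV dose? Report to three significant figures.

Systemic exposure from an extravascular dose = F × D_ev, so the equivalent IV dose is F × D_ev.
D_iv = F × D_ev = 0.688 × 1000 = 688 mg

D_iv = 688 mg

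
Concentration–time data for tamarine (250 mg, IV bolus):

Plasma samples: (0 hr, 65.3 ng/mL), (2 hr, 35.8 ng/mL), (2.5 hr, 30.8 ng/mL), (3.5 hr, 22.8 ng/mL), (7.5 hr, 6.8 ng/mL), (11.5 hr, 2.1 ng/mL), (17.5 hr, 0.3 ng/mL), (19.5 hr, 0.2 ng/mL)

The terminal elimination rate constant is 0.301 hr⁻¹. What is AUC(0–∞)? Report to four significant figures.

Trapezoidal AUC_0→19.5:
  [0→2]: (65.3+35.8)/2 × 2 = 101.1
  [2→2.5]: (35.8+30.8)/2 × 0.5 = 16.65
  [2.5→3.5]: (30.8+22.8)/2 × 1 = 26.8
  [3.5→7.5]: (22.8+6.8)/2 × 4 = 59.2
  [7.5→11.5]: (6.8+2.1)/2 × 4 = 17.8
  [11.5→17.5]: (2.1+0.3)/2 × 6 = 7.2
  [17.5→19.5]: (0.3+0.2)/2 × 2 = 0.5
  Sum = 229.25 ng/mL·hr
Extrapolated tail: C_last / k_e = 0.2 / 0.301 = 0.664
AUC_0→∞ = 229.25 + 0.664 = 229.914 ng/mL·hr

AUC = 229.9 ng/mL·hr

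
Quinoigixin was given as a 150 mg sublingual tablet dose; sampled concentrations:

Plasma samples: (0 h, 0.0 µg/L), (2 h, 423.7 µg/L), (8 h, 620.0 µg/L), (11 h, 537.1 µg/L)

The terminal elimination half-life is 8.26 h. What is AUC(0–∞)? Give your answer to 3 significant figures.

Trapezoidal AUC_0→11:
  [0→2]: (0.0+423.7)/2 × 2 = 423.7
  [2→8]: (423.7+620.0)/2 × 6 = 3131.1
  [8→11]: (620.0+537.1)/2 × 3 = 1735.65
  Sum = 5290.45 µg/L·h
k_e = ln2 / t½ = 0.693147 / 8.26 = 0.0839 h^-1
Extrapolated tail: C_last / k_e = 537.1 / 0.0839 = 6401.669
AUC_0→∞ = 5290.45 + 6401.669 = 11692.119 µg/L·h

AUC = 11700 µg/L·h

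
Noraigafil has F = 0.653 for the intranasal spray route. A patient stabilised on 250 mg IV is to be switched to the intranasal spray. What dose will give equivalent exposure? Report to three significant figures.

For equal systemic exposure: F × D_ev = D_iv
D_ev = D_iv / F = 250 / 0.653 = 382.848 mg

D_intranasal = 383 mg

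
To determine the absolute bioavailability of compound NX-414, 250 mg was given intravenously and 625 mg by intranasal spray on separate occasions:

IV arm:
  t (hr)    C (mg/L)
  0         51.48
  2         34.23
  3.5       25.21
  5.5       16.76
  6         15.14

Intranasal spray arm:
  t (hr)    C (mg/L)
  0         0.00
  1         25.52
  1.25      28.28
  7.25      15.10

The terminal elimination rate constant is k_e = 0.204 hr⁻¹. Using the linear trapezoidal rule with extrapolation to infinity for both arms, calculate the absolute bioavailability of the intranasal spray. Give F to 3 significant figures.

Trapezoidal AUC_0→6 (IV):
  [0→2]: (51.48+34.23)/2 × 2 = 85.71
  [2→3.5]: (34.23+25.21)/2 × 1.5 = 44.58
  [3.5→5.5]: (25.21+16.76)/2 × 2 = 41.97
  [5.5→6]: (16.76+15.14)/2 × 0.5 = 7.975
  Sum = 180.235 mg/L·hr
IV tail: 15.14/0.204 = 74.216; AUC_iv,0→∞ = 180.235 + 74.216 = 254.451 mg/L·hr
Trapezoidal AUC_0→7.25 (intranasal spray):
  [0→1]: (0.00+25.52)/2 × 1 = 12.76
  [1→1.25]: (25.52+28.28)/2 × 0.25 = 6.725
  [1.25→7.25]: (28.28+15.10)/2 × 6 = 130.14
  Sum = 149.625 mg/L·hr
intranasal spray tail: 15.10/0.204 = 74.020; AUC_ev,0→∞ = 149.625 + 74.020 = 223.645 mg/L·hr
F = (AUC_ev/D_ev)/(AUC_iv/D_iv) = (223.645/625)/(254.451/250) = 0.357832/1.017804 = 0.3516

F = 0.352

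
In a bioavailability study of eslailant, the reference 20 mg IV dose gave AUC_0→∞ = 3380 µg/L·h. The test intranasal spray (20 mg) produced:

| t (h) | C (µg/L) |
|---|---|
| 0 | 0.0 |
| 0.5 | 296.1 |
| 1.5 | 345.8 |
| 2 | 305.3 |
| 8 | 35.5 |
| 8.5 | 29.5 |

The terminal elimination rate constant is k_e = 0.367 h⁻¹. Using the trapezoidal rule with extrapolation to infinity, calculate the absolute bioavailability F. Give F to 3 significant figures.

Trapezoidal AUC_0→8.5 (intranasal spray):
  [0→0.5]: (0.0+296.1)/2 × 0.5 = 74.025
  [0.5→1.5]: (296.1+345.8)/2 × 1 = 320.95
  [1.5→2]: (345.8+305.3)/2 × 0.5 = 162.775
  [2→8]: (305.3+35.5)/2 × 6 = 1022.4
  [8→8.5]: (35.5+29.5)/2 × 0.5 = 16.25
  Sum = 1596.4 µg/L·h
Tail: C_last/k_e = 29.5/0.367 = 80.381
AUC_0→∞ (intranasal spray) = 1596.4 + 80.381 = 1676.781 µg/L·h
F = (AUC_ev/D_ev)/(AUC_iv/D_iv) = (1676.781/20)/(3380/20) = 83.83905/169 = 0.4961

F = 0.496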